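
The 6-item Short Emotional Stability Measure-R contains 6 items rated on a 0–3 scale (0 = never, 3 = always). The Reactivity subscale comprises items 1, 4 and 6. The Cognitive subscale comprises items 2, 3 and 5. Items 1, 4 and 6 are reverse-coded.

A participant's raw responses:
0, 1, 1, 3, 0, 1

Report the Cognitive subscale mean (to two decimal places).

Cognitive items: 2, 3, 5.
  item 2: 1
  item 3: 1
  item 5: 0
Sum = 1 + 1 + 0 = 2
Mean = 2 / 3 = 0.67

0.67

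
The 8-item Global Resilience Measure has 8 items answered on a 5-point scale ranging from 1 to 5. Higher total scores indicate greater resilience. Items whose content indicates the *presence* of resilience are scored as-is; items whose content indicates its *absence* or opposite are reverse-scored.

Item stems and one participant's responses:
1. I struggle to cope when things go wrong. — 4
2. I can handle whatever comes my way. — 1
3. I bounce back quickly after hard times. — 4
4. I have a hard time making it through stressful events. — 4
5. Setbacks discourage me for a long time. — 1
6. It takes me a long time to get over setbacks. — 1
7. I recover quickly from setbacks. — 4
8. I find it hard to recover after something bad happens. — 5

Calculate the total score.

24

Items 1, 4, 5, 6, 8 describe the absence/opposite of resilience → reverse-score.
reversed = (1+5) − raw = 6 − raw.
  item 1: 6 − 4 = 2
  item 2: 1
  item 3: 4
  item 4: 6 − 4 = 2
  item 5: 6 − 1 = 5
  item 6: 6 − 1 = 5
  item 7: 4
  item 8: 6 − 5 = 1
Total = 2 + 1 + 4 + 2 + 5 + 5 + 4 + 1 = 24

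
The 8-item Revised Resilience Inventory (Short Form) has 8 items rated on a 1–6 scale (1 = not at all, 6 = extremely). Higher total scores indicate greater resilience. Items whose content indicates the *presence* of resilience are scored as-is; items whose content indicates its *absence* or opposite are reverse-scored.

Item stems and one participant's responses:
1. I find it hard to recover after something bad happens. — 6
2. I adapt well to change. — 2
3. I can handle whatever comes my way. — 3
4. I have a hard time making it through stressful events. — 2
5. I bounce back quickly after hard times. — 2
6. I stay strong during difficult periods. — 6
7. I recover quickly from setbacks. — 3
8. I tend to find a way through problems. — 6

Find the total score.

Items 1, 4 describe the absence/opposite of resilience → reverse-score.
on a 1–6 scale, reversed = 7 − raw.
  item 1: 7 − 6 = 1
  item 2: 2
  item 3: 3
  item 4: 7 − 2 = 5
  item 5: 2
  item 6: 6
  item 7: 3
  item 8: 6
Total = 1 + 2 + 3 + 5 + 2 + 6 + 3 + 6 = 28

28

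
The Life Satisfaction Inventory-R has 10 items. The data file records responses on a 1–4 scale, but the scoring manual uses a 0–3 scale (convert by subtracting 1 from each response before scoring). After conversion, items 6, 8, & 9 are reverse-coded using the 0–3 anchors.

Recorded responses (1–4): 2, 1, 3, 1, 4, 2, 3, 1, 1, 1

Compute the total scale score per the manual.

16

Convert to 0–3: 1, 0, 2, 0, 3, 1, 2, 0, 0, 0
Reverse-coded (on a 0–3 scale, reversed = 3 − raw):
  item 6: 3 − 1 = 2
  item 8: 3 − 0 = 3
  item 9: 3 − 0 = 3
Scored: 1, 0, 2, 0, 3, 2, 2, 3, 3, 0
Total = 16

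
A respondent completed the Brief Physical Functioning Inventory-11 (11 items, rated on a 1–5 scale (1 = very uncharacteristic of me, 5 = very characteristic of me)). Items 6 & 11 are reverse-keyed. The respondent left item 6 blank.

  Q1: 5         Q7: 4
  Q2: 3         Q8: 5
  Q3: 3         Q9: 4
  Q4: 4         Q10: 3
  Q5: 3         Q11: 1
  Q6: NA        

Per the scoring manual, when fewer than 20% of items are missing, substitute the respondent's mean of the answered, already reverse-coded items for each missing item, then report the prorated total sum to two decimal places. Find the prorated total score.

42.90

Reverse-coded (reverse-coded value = 6 − response):
  item 11: 6 − 1 = 5
Completed scored items (10 of 11): 5, 3, 3, 4, 3, 4, 5, 4, 3, 5; sum = 39.
Person mean = 39 / 10 ≈ 3.9000
Prorated total = (39 / 10) × 11 = 42.90 (to 2 dp)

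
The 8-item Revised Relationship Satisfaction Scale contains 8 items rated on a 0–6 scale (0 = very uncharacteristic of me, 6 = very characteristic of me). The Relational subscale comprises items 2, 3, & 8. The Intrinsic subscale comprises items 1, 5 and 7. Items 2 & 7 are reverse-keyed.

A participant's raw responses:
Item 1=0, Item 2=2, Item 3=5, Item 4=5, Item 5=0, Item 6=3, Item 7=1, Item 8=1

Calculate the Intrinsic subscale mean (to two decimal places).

Intrinsic items: 1, 5, 7.
Of these, item 7 is reverse-keyed; reversed = (0+6) − raw = 6 − raw.
  item 1: 0
  item 5: 0
  item 7: 6 − 1 = 5
Sum = 0 + 0 + 5 = 5
Mean = 5 / 3 = 1.67

1.67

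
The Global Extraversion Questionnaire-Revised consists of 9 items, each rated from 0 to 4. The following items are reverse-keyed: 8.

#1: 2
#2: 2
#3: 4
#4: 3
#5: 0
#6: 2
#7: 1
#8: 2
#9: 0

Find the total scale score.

Raw sum = 16. Reverse-keyed items: 8; their raw sum = 2.
Each reversal replaces raw with 4 − raw, changing the total by 4 − 2·raw per item.
Total = 16 + 1·4 − 2·2 = 16 + 4 − 4 = 16

16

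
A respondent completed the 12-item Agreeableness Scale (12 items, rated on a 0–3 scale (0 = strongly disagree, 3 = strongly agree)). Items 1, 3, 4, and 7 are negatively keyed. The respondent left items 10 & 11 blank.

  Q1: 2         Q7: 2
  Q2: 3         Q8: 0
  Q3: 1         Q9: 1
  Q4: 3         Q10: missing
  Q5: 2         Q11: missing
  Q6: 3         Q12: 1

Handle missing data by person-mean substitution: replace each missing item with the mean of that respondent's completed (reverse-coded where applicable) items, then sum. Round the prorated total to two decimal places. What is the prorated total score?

16.80

Reverse-coded (reverse-coded value = 3 − response):
  item 1: 3 − 2 = 1
  item 3: 3 − 1 = 2
  item 4: 3 − 3 = 0
  item 7: 3 − 2 = 1
Completed scored items (10 of 12): 1, 3, 2, 0, 2, 3, 1, 0, 1, 1; sum = 14.
Person mean = 14 / 10 ≈ 1.4000
Prorated total = (14 / 10) × 12 = 16.80 (to 2 dp)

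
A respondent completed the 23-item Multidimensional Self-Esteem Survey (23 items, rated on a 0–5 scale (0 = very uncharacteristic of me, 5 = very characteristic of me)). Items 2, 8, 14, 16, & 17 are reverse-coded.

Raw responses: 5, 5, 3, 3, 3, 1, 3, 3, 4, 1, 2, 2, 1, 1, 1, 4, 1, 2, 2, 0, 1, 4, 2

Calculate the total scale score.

51

Reverse-coded items use 5 − raw:
  item 2: 5 − 5 = 0
  item 8: 5 − 3 = 2
  item 14: 5 − 1 = 4
  item 16: 5 − 4 = 1
  item 17: 5 − 1 = 4
Scored items: 5, 0, 3, 3, 3, 1, 3, 2, 4, 1, 2, 2, 1, 4, 1, 1, 4, 2, 2, 0, 1, 4, 2
Total = 5 + 0 + 3 + 3 + 3 + 1 + 3 + 2 + 4 + 1 + 2 + 2 + 1 + 4 + 1 + 1 + 4 + 2 + 2 + 0 + 1 + 4 + 2 = 51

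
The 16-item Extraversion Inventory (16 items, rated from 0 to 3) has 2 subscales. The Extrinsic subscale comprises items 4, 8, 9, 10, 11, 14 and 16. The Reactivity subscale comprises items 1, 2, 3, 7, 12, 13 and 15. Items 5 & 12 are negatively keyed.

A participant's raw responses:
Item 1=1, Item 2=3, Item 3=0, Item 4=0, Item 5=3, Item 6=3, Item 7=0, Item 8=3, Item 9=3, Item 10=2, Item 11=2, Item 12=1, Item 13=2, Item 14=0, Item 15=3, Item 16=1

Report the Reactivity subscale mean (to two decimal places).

Reactivity items: 1, 2, 3, 7, 12, 13, 15.
Of these, item 12 is negatively keyed; reverse-coded value = 3 − response.
  item 1: 1
  item 2: 3
  item 3: 0
  item 7: 0
  item 12: 3 − 1 = 2
  item 13: 2
  item 15: 3
Sum = 1 + 3 + 0 + 0 + 2 + 2 + 3 = 11
Mean = 11 / 7 = 1.57

1.57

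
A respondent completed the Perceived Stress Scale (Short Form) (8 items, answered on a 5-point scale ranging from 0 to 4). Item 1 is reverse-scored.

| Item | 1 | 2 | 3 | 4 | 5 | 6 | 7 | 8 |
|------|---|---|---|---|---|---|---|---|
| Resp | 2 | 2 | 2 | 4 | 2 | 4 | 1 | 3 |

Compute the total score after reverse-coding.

20

Reverse-scored items use 4 − raw:
  item 1: 4 − 2 = 2
After reverse-coding: 2, 2, 2, 4, 2, 4, 1, 3
Total = 2 + 2 + 2 + 4 + 2 + 4 + 1 + 3 = 20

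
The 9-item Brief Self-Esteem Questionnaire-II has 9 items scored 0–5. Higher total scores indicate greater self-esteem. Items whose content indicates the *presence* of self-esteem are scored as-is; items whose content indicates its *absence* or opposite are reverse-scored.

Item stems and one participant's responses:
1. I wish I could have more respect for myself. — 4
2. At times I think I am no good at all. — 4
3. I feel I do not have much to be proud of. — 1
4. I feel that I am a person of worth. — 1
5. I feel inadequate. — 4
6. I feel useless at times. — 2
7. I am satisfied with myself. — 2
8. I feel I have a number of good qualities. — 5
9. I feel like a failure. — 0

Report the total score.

23

Items 1, 2, 3, 5, 6, 9 describe the absence/opposite of self-esteem → reverse-score.
reverse-coded value = 5 − response.
  item 1: 5 − 4 = 1
  item 2: 5 − 4 = 1
  item 3: 5 − 1 = 4
  item 4: 1
  item 5: 5 − 4 = 1
  item 6: 5 − 2 = 3
  item 7: 2
  item 8: 5
  item 9: 5 − 0 = 5
Total = 1 + 1 + 4 + 1 + 1 + 3 + 2 + 5 + 5 = 23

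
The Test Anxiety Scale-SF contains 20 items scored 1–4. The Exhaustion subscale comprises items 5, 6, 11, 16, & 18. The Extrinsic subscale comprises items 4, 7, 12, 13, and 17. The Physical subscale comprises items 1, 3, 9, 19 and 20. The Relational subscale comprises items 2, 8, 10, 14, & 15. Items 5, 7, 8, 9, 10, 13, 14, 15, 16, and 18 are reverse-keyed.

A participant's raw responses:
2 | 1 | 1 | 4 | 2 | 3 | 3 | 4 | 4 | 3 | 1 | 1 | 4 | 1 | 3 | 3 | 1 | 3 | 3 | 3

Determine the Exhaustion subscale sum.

Exhaustion items: 5, 6, 11, 16, 18.
Of these, items 5, 16, & 18 are reverse-keyed; reverse-coded value = 5 − response.
  item 5: 5 − 2 = 3
  item 6: 3
  item 11: 1
  item 16: 5 − 3 = 2
  item 18: 5 − 3 = 2
Sum = 3 + 3 + 1 + 2 + 2 = 11

11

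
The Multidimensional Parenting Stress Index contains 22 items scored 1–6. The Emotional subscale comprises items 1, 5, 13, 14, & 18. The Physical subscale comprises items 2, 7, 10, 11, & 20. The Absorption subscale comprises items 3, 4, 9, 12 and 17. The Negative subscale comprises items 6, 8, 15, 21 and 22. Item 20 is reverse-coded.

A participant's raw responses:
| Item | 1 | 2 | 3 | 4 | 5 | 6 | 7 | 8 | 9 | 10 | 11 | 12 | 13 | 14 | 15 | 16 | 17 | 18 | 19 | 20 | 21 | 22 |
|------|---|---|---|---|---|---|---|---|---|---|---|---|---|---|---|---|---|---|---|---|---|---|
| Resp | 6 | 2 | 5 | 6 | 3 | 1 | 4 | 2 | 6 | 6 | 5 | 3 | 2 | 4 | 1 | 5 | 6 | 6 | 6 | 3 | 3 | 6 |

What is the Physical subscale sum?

Physical items: 2, 7, 10, 11, 20.
Of these, item 20 is reverse-coded; reverse-coded value = 7 − response.
  item 2: 2
  item 7: 4
  item 10: 6
  item 11: 5
  item 20: 7 − 3 = 4
Sum = 2 + 4 + 6 + 5 + 4 = 21

21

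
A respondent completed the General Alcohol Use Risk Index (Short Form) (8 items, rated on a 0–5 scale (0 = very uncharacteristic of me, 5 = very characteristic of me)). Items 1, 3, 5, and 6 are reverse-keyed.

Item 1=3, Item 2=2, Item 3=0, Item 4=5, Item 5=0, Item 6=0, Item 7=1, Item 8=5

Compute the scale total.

30

Reverse-coded items (on a 0–5 scale, reversed = 5 − raw):
  item 1: 5 − 3 = 2
  item 3: 5 − 0 = 5
  item 5: 5 − 0 = 5
  item 6: 5 − 0 = 5
After reverse-coding: 2, 2, 5, 5, 5, 5, 1, 5
Total = 2 + 2 + 5 + 5 + 5 + 5 + 1 + 5 = 30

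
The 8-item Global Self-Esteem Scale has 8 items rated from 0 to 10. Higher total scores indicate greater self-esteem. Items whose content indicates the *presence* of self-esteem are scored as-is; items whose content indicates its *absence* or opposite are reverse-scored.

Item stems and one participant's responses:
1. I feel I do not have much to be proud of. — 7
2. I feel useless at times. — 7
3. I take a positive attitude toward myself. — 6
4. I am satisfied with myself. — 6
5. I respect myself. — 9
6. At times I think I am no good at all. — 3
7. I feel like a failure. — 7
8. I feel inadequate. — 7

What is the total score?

40

Items 1, 2, 6, 7, 8 describe the absence/opposite of self-esteem → reverse-score.
reverse-coded value = 10 − response.
  item 1: 10 − 7 = 3
  item 2: 10 − 7 = 3
  item 3: 6
  item 4: 6
  item 5: 9
  item 6: 10 − 3 = 7
  item 7: 10 − 7 = 3
  item 8: 10 − 7 = 3
Total = 3 + 3 + 6 + 6 + 9 + 7 + 3 + 3 = 40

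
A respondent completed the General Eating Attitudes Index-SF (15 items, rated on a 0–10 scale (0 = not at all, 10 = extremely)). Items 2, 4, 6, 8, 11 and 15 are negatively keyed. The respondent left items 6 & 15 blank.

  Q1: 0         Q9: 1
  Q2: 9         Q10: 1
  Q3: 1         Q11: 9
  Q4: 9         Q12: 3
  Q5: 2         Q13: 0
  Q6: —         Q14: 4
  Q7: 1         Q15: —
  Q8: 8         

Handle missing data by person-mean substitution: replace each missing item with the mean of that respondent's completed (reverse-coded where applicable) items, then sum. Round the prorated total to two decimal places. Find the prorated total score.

20.77

Reverse-coded (reverse-coded value = 10 − response):
  item 2: 10 − 9 = 1
  item 4: 10 − 9 = 1
  item 8: 10 − 8 = 2
  item 11: 10 − 9 = 1
Completed scored items (13 of 15): 0, 1, 1, 1, 2, 1, 2, 1, 1, 1, 3, 0, 4; sum = 18.
Person mean = 18 / 13 ≈ 1.3846
Prorated total = (18 / 13) × 15 = 20.77 (to 2 dp)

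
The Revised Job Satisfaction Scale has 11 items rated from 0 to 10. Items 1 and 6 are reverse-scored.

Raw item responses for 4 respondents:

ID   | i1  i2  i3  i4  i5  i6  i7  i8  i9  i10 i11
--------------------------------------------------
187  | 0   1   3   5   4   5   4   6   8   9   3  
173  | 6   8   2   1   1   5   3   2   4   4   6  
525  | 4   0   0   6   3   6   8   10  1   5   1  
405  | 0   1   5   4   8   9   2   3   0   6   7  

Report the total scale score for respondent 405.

Respondent 405 raw: 0, 1, 5, 4, 8, 9, 2, 3, 0, 6, 7.
Reverse-coded (reversed = (0+10) − raw = 10 − raw):
  item 1: 10 − 0 = 10
  item 2: 1
  item 3: 5
  item 4: 4
  item 5: 8
  item 6: 10 − 9 = 1
  item 7: 2
  item 8: 3
  item 9: 0
  item 10: 6
  item 11: 7
Sum = 10 + 1 + 5 + 4 + 8 + 1 + 2 + 3 + 0 + 6 + 7 = 47

47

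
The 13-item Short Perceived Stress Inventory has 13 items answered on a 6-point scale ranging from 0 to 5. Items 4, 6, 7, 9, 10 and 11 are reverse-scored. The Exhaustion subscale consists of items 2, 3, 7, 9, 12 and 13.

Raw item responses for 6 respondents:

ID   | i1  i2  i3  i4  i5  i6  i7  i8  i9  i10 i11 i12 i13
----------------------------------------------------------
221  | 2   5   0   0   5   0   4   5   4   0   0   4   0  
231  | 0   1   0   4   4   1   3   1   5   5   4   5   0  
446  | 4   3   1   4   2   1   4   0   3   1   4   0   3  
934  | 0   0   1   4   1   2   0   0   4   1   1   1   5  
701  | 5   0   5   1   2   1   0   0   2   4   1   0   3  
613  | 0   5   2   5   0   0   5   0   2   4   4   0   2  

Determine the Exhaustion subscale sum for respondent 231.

Respondent 231 raw: 0, 1, 0, 4, 4, 1, 3, 1, 5, 5, 4, 5, 0.
Exhaustion items: 2, 3, 7, 9, 12, 13.
Reverse-coded (on a 0–5 scale, reversed = 5 − raw):
  item 2: 1
  item 3: 0
  item 7: 5 − 3 = 2
  item 9: 5 − 5 = 0
  item 12: 5
  item 13: 0
Sum = 1 + 0 + 2 + 0 + 5 + 0 = 8

8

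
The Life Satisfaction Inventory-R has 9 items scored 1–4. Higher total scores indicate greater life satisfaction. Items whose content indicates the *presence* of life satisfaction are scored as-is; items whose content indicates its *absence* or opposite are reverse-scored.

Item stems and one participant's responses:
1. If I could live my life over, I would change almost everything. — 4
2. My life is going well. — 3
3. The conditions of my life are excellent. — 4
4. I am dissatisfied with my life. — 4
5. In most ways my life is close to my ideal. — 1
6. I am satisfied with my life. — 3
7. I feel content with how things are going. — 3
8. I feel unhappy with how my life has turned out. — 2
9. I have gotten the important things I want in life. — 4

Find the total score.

23

Items 1, 4, 8 describe the absence/opposite of life satisfaction → reverse-score.
on a 1–4 scale, reversed = 5 − raw.
  item 1: 5 − 4 = 1
  item 2: 3
  item 3: 4
  item 4: 5 − 4 = 1
  item 5: 1
  item 6: 3
  item 7: 3
  item 8: 5 − 2 = 3
  item 9: 4
Total = 1 + 3 + 4 + 1 + 1 + 3 + 3 + 3 + 4 = 23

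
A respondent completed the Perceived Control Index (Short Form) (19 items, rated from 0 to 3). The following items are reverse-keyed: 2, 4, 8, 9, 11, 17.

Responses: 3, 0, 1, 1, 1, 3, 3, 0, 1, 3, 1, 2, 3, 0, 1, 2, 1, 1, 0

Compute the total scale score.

Reverse-keyed items use 3 − raw:
  item 2: 3 − 0 = 3
  item 4: 3 − 1 = 2
  item 8: 3 − 0 = 3
  item 9: 3 − 1 = 2
  item 11: 3 − 1 = 2
  item 17: 3 − 1 = 2
Scored responses: 3, 3, 1, 2, 1, 3, 3, 3, 2, 3, 2, 2, 3, 0, 1, 2, 2, 1, 0
Total = 3 + 3 + 1 + 2 + 1 + 3 + 3 + 3 + 2 + 3 + 2 + 2 + 3 + 0 + 1 + 2 + 2 + 1 + 0 = 37

37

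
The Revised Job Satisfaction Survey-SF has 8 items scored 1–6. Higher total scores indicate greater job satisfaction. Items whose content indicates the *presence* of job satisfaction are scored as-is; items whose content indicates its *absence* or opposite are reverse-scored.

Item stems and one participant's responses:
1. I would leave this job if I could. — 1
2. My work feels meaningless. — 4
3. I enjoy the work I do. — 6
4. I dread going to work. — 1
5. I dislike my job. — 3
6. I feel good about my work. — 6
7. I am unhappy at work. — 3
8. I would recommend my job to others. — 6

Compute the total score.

41

Items 1, 2, 4, 5, 7 describe the absence/opposite of job satisfaction → reverse-score.
reverse-coded value = 7 − response.
  item 1: 7 − 1 = 6
  item 2: 7 − 4 = 3
  item 3: 6
  item 4: 7 − 1 = 6
  item 5: 7 − 3 = 4
  item 6: 6
  item 7: 7 − 3 = 4
  item 8: 6
Total = 6 + 3 + 6 + 6 + 4 + 6 + 4 + 6 = 41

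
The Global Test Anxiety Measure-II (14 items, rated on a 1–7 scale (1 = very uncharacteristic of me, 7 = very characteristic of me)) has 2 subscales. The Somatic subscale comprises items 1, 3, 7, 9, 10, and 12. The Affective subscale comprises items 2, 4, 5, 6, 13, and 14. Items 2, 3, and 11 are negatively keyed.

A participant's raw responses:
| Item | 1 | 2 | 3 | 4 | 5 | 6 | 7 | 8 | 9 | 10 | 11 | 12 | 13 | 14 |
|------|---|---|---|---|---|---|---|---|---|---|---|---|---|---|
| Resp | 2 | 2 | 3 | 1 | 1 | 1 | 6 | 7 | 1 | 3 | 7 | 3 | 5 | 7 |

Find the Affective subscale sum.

21

Affective items: 2, 4, 5, 6, 13, 14.
Of these, item 2 is negatively keyed; reversed = (1+7) − raw = 8 − raw.
  item 2: 8 − 2 = 6
  item 4: 1
  item 5: 1
  item 6: 1
  item 13: 5
  item 14: 7
Sum = 6 + 1 + 1 + 1 + 5 + 7 = 21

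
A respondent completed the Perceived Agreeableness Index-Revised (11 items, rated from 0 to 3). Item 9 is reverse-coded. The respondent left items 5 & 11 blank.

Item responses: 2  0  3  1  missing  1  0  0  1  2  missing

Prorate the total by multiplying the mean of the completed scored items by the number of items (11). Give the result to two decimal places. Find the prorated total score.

13.44

Reverse-coded (on a 0–3 scale, reversed = 3 − raw):
  item 9: 3 − 1 = 2
Completed scored items (9 of 11): 2, 0, 3, 1, 1, 0, 0, 2, 2; sum = 11.
Person mean = 11 / 9 ≈ 1.2222
Prorated total = (11 / 9) × 11 = 13.44 (to 2 dp)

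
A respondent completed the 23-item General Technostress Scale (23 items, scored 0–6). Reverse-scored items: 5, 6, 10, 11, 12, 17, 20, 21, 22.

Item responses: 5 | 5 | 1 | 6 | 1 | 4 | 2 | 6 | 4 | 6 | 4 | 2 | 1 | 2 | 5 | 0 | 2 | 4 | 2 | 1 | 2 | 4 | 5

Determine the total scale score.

76

Raw sum = 74. Reverse-scored items: 5, 6, 10, 11, 12, 17, 20, 21, 22; their raw sum = 26.
Each reversal replaces raw with 6 − raw, changing the total by 6 − 2·raw per item.
Total = 74 + 9·6 − 2·26 = 74 + 54 − 52 = 76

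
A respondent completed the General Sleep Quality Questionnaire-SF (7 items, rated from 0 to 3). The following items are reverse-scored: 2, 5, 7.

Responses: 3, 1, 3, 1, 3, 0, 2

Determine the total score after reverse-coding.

10

Reversing items 2, 5, & 7 with 3 − raw:
Total = 3 + (3−1) + 3 + 1 + (3−3) + 0 + (3−2)
      = 3 + 2 + 3 + 1 + 0 + 0 + 1 = 10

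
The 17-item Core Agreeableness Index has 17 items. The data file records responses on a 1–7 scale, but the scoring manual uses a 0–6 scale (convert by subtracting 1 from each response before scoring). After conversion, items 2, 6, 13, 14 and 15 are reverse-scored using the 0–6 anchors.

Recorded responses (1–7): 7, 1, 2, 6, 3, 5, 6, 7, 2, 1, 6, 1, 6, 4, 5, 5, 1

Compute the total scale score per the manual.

49

Convert to 0–6: 6, 0, 1, 5, 2, 4, 5, 6, 1, 0, 5, 0, 5, 3, 4, 4, 0
Reverse-coded (reverse-coded value = 6 − response):
  item 2: 6 − 0 = 6
  item 6: 6 − 4 = 2
  item 13: 6 − 5 = 1
  item 14: 6 − 3 = 3
  item 15: 6 − 4 = 2
Scored: 6, 6, 1, 5, 2, 2, 5, 6, 1, 0, 5, 0, 1, 3, 2, 4, 0
Total = 49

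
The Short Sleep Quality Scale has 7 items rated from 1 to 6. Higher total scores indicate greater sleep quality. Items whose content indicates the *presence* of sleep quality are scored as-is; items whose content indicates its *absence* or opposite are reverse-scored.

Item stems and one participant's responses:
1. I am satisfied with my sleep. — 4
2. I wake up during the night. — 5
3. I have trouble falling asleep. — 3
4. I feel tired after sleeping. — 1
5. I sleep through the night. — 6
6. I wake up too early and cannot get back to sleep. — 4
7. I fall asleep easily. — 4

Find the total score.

Items 2, 3, 4, 6 describe the absence/opposite of sleep quality → reverse-score.
reversed = (1+6) − raw = 7 − raw.
  item 1: 4
  item 2: 7 − 5 = 2
  item 3: 7 − 3 = 4
  item 4: 7 − 1 = 6
  item 5: 6
  item 6: 7 − 4 = 3
  item 7: 4
Total = 4 + 2 + 4 + 6 + 6 + 3 + 4 = 29

29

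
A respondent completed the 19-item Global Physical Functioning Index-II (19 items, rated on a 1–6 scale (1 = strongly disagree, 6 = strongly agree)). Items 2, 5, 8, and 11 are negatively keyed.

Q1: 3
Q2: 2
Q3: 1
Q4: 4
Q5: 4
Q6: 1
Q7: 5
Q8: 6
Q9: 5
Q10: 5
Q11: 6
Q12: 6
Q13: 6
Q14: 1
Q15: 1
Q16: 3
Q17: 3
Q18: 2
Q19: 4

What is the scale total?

Negatively keyed items use 7 − raw:
  item 2: 7 − 2 = 5
  item 5: 7 − 4 = 3
  item 8: 7 − 6 = 1
  item 11: 7 − 6 = 1
Scored items: 3, 5, 1, 4, 3, 1, 5, 1, 5, 5, 1, 6, 6, 1, 1, 3, 3, 2, 4
Total = 3 + 5 + 1 + 4 + 3 + 1 + 5 + 1 + 5 + 5 + 1 + 6 + 6 + 1 + 1 + 3 + 3 + 2 + 4 = 60

60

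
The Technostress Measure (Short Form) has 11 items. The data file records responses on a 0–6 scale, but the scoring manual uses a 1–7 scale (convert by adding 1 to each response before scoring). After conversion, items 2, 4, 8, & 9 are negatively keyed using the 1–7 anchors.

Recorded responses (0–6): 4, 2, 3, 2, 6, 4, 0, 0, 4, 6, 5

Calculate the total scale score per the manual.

Convert to 1–7: 5, 3, 4, 3, 7, 5, 1, 1, 5, 7, 6
Reverse-coded (on a 1–7 scale, reversed = 8 − raw):
  item 2: 8 − 3 = 5
  item 4: 8 − 3 = 5
  item 8: 8 − 1 = 7
  item 9: 8 − 5 = 3
Scored: 5, 5, 4, 5, 7, 5, 1, 7, 3, 7, 6
Total = 55

55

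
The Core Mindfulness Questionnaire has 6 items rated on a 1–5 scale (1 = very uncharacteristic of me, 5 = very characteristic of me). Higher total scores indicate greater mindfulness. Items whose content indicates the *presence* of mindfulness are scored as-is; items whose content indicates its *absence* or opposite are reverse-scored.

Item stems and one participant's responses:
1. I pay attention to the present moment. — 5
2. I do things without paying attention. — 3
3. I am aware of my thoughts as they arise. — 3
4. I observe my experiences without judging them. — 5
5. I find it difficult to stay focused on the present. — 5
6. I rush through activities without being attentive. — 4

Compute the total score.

19

Items 2, 5, 6 describe the absence/opposite of mindfulness → reverse-score.
reverse-coded value = 6 − response.
  item 1: 5
  item 2: 6 − 3 = 3
  item 3: 3
  item 4: 5
  item 5: 6 − 5 = 1
  item 6: 6 − 4 = 2
Total = 5 + 3 + 3 + 5 + 1 + 2 = 19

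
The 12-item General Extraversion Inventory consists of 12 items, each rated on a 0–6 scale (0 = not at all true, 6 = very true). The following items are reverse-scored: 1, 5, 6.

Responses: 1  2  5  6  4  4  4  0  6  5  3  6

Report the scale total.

46

Raw sum = 46. Reverse-scored items: 1, 5, 6; their raw sum = 9.
Each reversal replaces raw with 6 − raw, changing the total by 6 − 2·raw per item.
Total = 46 + 3·6 − 2·9 = 46 + 18 − 18 = 46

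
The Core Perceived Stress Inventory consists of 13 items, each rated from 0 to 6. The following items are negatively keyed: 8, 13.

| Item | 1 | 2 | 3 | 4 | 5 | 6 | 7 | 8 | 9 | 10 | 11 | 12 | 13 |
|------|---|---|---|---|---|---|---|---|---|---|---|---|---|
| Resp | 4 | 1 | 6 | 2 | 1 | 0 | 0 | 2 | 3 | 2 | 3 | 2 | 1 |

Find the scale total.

Raw sum = 27. Negatively keyed items: 8, 13; their raw sum = 3.
Each reversal replaces raw with 6 − raw, changing the total by 6 − 2·raw per item.
Total = 27 + 2·6 − 2·3 = 27 + 12 − 6 = 33

33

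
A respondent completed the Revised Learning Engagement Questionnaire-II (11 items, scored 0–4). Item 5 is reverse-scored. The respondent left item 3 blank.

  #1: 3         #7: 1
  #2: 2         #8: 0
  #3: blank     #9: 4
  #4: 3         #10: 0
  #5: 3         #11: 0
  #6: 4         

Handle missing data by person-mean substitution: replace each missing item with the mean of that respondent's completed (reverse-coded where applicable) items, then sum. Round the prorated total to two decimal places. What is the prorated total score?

19.80

Reverse-coded (on a 0–4 scale, reversed = 4 − raw):
  item 5: 4 − 3 = 1
Completed scored items (10 of 11): 3, 2, 3, 1, 4, 1, 0, 4, 0, 0; sum = 18.
Person mean = 18 / 10 ≈ 1.8000
Prorated total = (18 / 10) × 11 = 19.80 (to 2 dp)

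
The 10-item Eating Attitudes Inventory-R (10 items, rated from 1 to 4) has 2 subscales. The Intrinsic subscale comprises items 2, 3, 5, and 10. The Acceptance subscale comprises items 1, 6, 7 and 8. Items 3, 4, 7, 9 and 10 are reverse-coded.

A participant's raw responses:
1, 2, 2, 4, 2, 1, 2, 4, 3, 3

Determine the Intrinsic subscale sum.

Intrinsic items: 2, 3, 5, 10.
Of these, items 3 & 10 are reverse-coded; reversed = (1+4) − raw = 5 − raw.
  item 2: 2
  item 3: 5 − 2 = 3
  item 5: 2
  item 10: 5 − 3 = 2
Sum = 2 + 3 + 2 + 2 = 9

9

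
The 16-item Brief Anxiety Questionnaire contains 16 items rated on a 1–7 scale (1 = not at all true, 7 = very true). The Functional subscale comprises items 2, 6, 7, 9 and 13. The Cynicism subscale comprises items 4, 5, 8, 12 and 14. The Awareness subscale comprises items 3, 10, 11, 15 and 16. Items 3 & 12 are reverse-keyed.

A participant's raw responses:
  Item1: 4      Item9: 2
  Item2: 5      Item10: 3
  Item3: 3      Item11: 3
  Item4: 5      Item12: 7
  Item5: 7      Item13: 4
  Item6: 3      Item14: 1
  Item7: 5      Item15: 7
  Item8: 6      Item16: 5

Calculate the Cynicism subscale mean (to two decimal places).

Cynicism items: 4, 5, 8, 12, 14.
Of these, item 12 is reverse-keyed; reversed = (1+7) − raw = 8 − raw.
  item 4: 5
  item 5: 7
  item 8: 6
  item 12: 8 − 7 = 1
  item 14: 1
Sum = 5 + 7 + 6 + 1 + 1 = 20
Mean = 20 / 5 = 4.00

4.00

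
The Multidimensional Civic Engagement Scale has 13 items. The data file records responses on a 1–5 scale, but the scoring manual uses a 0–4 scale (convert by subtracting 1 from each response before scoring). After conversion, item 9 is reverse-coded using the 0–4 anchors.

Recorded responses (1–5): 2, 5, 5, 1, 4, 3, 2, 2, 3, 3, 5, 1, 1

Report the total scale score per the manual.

24

Convert to 0–4: 1, 4, 4, 0, 3, 2, 1, 1, 2, 2, 4, 0, 0
Reverse-coded (reverse-coded value = 4 − response):
  item 9: 4 − 2 = 2
Scored: 1, 4, 4, 0, 3, 2, 1, 1, 2, 2, 4, 0, 0
Total = 24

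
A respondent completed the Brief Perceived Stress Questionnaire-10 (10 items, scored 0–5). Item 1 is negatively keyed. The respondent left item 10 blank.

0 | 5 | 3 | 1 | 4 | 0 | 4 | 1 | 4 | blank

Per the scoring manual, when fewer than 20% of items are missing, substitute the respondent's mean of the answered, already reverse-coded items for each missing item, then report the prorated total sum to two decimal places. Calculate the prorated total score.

30.00

Reverse-coded (reversed = (0+5) − raw = 5 − raw):
  item 1: 5 − 0 = 5
Completed scored items (9 of 10): 5, 5, 3, 1, 4, 0, 4, 1, 4; sum = 27.
Person mean = 27 / 9 ≈ 3.0000
Prorated total = (27 / 9) × 10 = 30.00 (to 2 dp)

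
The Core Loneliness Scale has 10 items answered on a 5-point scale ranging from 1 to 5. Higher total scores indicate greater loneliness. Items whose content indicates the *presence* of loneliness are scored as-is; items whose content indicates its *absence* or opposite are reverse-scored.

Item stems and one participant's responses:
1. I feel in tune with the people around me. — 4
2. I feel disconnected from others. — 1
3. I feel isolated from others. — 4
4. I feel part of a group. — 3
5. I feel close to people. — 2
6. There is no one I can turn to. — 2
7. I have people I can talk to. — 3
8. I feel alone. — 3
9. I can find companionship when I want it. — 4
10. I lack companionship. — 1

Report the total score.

25

Items 1, 4, 5, 7, 9 describe the absence/opposite of loneliness → reverse-score.
reversed = (1+5) − raw = 6 − raw.
  item 1: 6 − 4 = 2
  item 2: 1
  item 3: 4
  item 4: 6 − 3 = 3
  item 5: 6 − 2 = 4
  item 6: 2
  item 7: 6 − 3 = 3
  item 8: 3
  item 9: 6 − 4 = 2
  item 10: 1
Total = 2 + 1 + 4 + 3 + 4 + 2 + 3 + 3 + 2 + 1 = 25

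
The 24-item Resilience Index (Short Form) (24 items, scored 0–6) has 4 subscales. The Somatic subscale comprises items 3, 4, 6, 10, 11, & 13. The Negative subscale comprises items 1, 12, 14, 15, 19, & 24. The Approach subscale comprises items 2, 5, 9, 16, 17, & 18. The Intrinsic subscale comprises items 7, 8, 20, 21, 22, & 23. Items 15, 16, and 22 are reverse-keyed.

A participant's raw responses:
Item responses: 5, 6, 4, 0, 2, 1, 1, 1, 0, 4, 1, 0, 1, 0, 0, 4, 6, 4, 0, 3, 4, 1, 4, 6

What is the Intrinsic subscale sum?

18

Intrinsic items: 7, 8, 20, 21, 22, 23.
Of these, item 22 is reverse-keyed; reversed = (0+6) − raw = 6 − raw.
  item 7: 1
  item 8: 1
  item 20: 3
  item 21: 4
  item 22: 6 − 1 = 5
  item 23: 4
Sum = 1 + 1 + 3 + 4 + 5 + 4 = 18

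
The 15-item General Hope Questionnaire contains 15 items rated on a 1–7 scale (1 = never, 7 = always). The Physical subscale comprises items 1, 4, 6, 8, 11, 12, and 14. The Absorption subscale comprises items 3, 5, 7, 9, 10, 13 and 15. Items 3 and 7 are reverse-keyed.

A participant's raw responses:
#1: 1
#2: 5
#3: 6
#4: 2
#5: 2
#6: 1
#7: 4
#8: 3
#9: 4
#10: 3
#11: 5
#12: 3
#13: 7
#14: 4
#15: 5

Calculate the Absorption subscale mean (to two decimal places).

Absorption items: 3, 5, 7, 9, 10, 13, 15.
Of these, items 3 & 7 are reverse-keyed; reversed = (1+7) − raw = 8 − raw.
  item 3: 8 − 6 = 2
  item 5: 2
  item 7: 8 − 4 = 4
  item 9: 4
  item 10: 3
  item 13: 7
  item 15: 5
Sum = 2 + 2 + 4 + 4 + 3 + 7 + 5 = 27
Mean = 27 / 7 = 3.86

3.86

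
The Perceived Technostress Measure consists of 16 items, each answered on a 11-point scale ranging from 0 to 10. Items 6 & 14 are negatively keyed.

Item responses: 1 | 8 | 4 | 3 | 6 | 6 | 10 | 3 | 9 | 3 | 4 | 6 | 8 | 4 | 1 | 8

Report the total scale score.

84

Reverse-coded items (reverse-coded value = 10 − response):
  item 6: 10 − 6 = 4
  item 14: 10 − 4 = 6
Scored responses: 1, 8, 4, 3, 6, 4, 10, 3, 9, 3, 4, 6, 8, 6, 1, 8
Total = 1 + 8 + 4 + 3 + 6 + 4 + 10 + 3 + 9 + 3 + 4 + 6 + 8 + 6 + 1 + 8 = 84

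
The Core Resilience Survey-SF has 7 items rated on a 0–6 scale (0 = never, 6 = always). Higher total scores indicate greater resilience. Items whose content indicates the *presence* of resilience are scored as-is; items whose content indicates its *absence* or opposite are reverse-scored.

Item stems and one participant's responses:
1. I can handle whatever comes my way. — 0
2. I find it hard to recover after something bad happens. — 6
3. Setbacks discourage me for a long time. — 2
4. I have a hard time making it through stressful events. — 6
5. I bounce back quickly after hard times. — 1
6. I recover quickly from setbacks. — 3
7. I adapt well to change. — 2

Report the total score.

Items 2, 3, 4 describe the absence/opposite of resilience → reverse-score.
on a 0–6 scale, reversed = 6 − raw.
  item 1: 0
  item 2: 6 − 6 = 0
  item 3: 6 − 2 = 4
  item 4: 6 − 6 = 0
  item 5: 1
  item 6: 3
  item 7: 2
Total = 0 + 0 + 4 + 0 + 1 + 3 + 2 = 10

10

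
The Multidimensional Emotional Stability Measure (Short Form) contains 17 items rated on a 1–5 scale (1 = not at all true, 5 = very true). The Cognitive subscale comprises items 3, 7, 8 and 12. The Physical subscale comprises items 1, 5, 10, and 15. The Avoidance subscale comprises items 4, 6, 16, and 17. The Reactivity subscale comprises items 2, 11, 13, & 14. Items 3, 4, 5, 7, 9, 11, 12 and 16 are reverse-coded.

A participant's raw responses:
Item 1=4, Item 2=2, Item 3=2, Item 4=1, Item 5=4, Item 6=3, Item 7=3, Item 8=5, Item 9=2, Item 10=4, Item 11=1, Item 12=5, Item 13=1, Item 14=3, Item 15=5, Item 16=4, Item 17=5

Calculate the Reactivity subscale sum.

11

Reactivity items: 2, 11, 13, 14.
Of these, item 11 is reverse-coded; reverse-coded value = 6 − response.
  item 2: 2
  item 11: 6 − 1 = 5
  item 13: 1
  item 14: 3
Sum = 2 + 5 + 1 + 3 = 11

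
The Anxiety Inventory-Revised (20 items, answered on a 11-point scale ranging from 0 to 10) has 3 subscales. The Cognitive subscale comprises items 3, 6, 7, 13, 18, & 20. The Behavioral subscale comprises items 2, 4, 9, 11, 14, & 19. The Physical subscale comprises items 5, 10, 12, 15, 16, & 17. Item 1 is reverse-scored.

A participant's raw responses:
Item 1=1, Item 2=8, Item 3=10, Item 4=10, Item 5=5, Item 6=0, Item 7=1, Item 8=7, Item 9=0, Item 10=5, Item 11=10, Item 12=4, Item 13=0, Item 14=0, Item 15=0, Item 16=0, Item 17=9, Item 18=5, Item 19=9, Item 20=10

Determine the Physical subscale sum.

23

Physical items: 5, 10, 12, 15, 16, 17.
  item 5: 5
  item 10: 5
  item 12: 4
  item 15: 0
  item 16: 0
  item 17: 9
Sum = 5 + 5 + 4 + 0 + 0 + 9 = 23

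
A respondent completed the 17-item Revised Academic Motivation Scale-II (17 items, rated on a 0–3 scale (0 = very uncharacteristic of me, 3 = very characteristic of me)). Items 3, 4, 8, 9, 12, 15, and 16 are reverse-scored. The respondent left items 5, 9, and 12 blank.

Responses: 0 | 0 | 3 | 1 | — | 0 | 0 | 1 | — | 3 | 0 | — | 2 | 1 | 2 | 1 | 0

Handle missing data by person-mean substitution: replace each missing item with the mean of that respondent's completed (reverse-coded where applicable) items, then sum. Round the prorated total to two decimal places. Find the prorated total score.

15.79

Reverse-coded (reversed = (0+3) − raw = 3 − raw):
  item 3: 3 − 3 = 0
  item 4: 3 − 1 = 2
  item 8: 3 − 1 = 2
  item 15: 3 − 2 = 1
  item 16: 3 − 1 = 2
Completed scored items (14 of 17): 0, 0, 0, 2, 0, 0, 2, 3, 0, 2, 1, 1, 2, 0; sum = 13.
Person mean = 13 / 14 ≈ 0.9286
Prorated total = (13 / 14) × 17 = 15.79 (to 2 dp)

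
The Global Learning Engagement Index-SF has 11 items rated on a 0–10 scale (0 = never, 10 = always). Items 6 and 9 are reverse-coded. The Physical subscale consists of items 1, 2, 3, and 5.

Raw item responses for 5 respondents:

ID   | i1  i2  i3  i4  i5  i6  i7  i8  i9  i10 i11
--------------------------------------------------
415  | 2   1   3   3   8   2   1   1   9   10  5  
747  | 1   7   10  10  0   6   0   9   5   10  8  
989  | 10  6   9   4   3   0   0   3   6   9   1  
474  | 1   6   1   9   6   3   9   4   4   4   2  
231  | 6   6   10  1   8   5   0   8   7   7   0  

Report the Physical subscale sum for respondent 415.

Respondent 415 raw: 2, 1, 3, 3, 8, 2, 1, 1, 9, 10, 5.
Physical items: 1, 2, 3, 5.
Reverse-coded (on a 0–10 scale, reversed = 10 − raw):
  item 1: 2
  item 2: 1
  item 3: 3
  item 5: 8
Sum = 2 + 1 + 3 + 8 = 14

14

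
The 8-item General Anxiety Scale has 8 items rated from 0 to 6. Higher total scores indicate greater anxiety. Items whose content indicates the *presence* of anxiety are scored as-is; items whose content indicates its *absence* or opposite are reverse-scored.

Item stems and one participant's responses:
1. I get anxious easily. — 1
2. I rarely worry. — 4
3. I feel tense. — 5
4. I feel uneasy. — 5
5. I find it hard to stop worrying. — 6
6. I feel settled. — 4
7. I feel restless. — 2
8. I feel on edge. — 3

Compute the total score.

26

Items 2, 6 describe the absence/opposite of anxiety → reverse-score.
reversed = (0+6) − raw = 6 − raw.
  item 1: 1
  item 2: 6 − 4 = 2
  item 3: 5
  item 4: 5
  item 5: 6
  item 6: 6 − 4 = 2
  item 7: 2
  item 8: 3
Total = 1 + 2 + 5 + 5 + 6 + 2 + 2 + 3 = 26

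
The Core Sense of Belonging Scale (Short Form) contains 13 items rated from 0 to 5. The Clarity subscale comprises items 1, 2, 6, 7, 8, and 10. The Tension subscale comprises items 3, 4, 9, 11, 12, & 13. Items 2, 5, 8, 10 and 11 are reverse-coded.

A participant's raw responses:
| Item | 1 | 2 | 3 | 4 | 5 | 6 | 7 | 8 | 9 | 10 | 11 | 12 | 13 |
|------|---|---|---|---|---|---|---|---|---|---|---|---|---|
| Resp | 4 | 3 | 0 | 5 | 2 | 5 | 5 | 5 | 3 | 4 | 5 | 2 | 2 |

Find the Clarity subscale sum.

Clarity items: 1, 2, 6, 7, 8, 10.
Of these, items 2, 8, & 10 are reverse-coded; reverse-coded value = 5 − response.
  item 1: 4
  item 2: 5 − 3 = 2
  item 6: 5
  item 7: 5
  item 8: 5 − 5 = 0
  item 10: 5 − 4 = 1
Sum = 4 + 2 + 5 + 5 + 0 + 1 = 17

17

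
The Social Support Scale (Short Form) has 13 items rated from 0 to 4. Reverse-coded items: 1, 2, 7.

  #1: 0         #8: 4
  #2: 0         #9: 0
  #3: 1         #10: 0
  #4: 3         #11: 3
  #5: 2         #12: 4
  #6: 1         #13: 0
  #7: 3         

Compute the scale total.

Apply reverse scoring (reverse-coded value = 4 − response):
  item 1: 4 − 0 = 4
  item 2: 4 − 0 = 4
  item 7: 4 − 3 = 1
After reverse-coding: 4, 4, 1, 3, 2, 1, 1, 4, 0, 0, 3, 4, 0
Total = 4 + 4 + 1 + 3 + 2 + 1 + 1 + 4 + 0 + 0 + 3 + 4 + 0 = 27

27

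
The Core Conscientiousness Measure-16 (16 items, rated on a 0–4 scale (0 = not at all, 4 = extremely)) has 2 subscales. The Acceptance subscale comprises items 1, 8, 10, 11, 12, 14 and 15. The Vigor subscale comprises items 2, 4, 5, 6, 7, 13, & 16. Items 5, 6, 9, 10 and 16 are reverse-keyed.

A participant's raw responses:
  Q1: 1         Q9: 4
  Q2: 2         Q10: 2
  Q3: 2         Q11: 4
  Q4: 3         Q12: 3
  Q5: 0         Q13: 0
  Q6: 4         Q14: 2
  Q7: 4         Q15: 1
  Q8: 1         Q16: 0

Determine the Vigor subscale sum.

17

Vigor items: 2, 4, 5, 6, 7, 13, 16.
Of these, items 5, 6, and 16 are reverse-keyed; on a 0–4 scale, reversed = 4 − raw.
  item 2: 2
  item 4: 3
  item 5: 4 − 0 = 4
  item 6: 4 − 4 = 0
  item 7: 4
  item 13: 0
  item 16: 4 − 0 = 4
Sum = 2 + 3 + 4 + 0 + 4 + 0 + 4 = 17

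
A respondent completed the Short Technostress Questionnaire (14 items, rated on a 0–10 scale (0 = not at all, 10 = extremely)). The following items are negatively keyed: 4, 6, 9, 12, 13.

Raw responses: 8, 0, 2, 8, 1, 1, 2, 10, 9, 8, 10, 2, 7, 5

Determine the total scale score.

69

Reversing items 4, 6, 9, 12 and 13 with 10 − raw:
Total = 8 + 0 + 2 + (10−8) + 1 + (10−1) + 2 + 10 + (10−9) + 8 + 10 + (10−2) + (10−7) + 5
      = 8 + 0 + 2 + 2 + 1 + 9 + 2 + 10 + 1 + 8 + 10 + 8 + 3 + 5 = 69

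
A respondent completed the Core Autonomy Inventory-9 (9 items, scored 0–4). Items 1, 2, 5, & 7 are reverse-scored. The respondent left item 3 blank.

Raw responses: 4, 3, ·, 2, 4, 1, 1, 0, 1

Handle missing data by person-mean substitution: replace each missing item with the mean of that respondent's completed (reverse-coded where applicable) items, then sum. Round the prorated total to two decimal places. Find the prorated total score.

Reverse-coded (reversed = (0+4) − raw = 4 − raw):
  item 1: 4 − 4 = 0
  item 2: 4 − 3 = 1
  item 5: 4 − 4 = 0
  item 7: 4 − 1 = 3
Completed scored items (8 of 9): 0, 1, 2, 0, 1, 3, 0, 1; sum = 8.
Person mean = 8 / 8 ≈ 1.0000
Prorated total = (8 / 8) × 9 = 9.00 (to 2 dp)

9.00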